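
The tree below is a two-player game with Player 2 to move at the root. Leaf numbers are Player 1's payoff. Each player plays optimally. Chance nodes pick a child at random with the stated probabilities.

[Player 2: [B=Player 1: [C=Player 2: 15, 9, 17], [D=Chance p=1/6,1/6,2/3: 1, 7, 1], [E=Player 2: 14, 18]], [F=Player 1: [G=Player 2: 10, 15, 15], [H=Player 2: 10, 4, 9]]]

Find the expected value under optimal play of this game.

C (Player 2): min(15, 9, 17) = 9
D (Chance): 1/6·1 + 1/6·7 + 2/3·1 = 2
E (Player 2): min(14, 18) = 14
B (Player 1): max(9, 2, 14) = 14
G (Player 2): min(10, 15, 15) = 10
H (Player 2): min(10, 4, 9) = 4
F (Player 1): max(10, 4) = 10
Root (Player 2): min(14, 10) = 10

10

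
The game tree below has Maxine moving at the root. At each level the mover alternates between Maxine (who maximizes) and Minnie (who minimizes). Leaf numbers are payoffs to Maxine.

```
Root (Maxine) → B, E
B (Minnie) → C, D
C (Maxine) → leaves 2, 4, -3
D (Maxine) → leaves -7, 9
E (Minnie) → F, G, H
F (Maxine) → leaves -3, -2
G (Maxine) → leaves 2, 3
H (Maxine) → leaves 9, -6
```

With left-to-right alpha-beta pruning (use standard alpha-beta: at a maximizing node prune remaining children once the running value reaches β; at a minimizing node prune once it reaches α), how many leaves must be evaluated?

7

C [α=-∞,β=+∞]: v=4
D [α=-∞,β=4]: v=9
B [α=-∞,β=+∞]: v=4
F [α=4,β=+∞]: v=-2
E [α=4,β=+∞]: v=-2 after child 1 ≤ α → α-cutoff, skip 2
Root [α=-∞,β=+∞]: v=4
Leaves evaluated: 7 of 11.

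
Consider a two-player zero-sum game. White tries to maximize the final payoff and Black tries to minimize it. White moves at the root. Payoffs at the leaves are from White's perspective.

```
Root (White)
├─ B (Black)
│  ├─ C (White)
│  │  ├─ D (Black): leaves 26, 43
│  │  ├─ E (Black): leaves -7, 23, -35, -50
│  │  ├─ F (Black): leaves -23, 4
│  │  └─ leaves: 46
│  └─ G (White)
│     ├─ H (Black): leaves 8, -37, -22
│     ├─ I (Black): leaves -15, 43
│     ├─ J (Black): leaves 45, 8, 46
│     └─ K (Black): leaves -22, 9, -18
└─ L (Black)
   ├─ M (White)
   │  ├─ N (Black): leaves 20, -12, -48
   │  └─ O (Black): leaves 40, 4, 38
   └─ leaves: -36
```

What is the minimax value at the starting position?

D (Black): min(26, 43) = 26
E (Black): min(-7, 23, -35, -50) = -50
F (Black): min(-23, 4) = -23
C (White): max(26, -50, -23, 46) = 46
H (Black): min(8, -37, -22) = -37
I (Black): min(-15, 43) = -15
J (Black): min(45, 8, 46) = 8
K (Black): min(-22, 9, -18) = -22
G (White): max(-37, -15, 8, -22) = 8
B (Black): min(46, 8) = 8
N (Black): min(20, -12, -48) = -48
O (Black): min(40, 4, 38) = 4
M (White): max(-48, 4) = 4
L (Black): min(4, -36) = -36
Root (White): max(8, -36) = 8

8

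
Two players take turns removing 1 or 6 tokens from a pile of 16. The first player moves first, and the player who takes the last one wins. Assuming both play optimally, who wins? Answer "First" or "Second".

Second

W/L table (W = player to move can force a win):
i:   0  1  2  3  4  5  6  7  8  9 10 11 12 13 14 15 16
     L  W  L  W  L  W  W  L  W  L  W  L  W  W  L  W  L
Position 16 is L, so the second player wins.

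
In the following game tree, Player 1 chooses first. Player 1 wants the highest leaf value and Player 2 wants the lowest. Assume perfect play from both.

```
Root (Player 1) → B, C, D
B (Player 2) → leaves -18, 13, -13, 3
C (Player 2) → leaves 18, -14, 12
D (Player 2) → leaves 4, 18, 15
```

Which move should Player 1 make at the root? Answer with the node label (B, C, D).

B (Player 2): min(-18, 13, -13, 3) = -18
C (Player 2): min(18, -14, 12) = -14
D (Player 2): min(4, 18, 15) = 4
Root (Player 1): max(-18, -14, 4) = 4
Player 1 picks the child with the highest value: D (value 4).

D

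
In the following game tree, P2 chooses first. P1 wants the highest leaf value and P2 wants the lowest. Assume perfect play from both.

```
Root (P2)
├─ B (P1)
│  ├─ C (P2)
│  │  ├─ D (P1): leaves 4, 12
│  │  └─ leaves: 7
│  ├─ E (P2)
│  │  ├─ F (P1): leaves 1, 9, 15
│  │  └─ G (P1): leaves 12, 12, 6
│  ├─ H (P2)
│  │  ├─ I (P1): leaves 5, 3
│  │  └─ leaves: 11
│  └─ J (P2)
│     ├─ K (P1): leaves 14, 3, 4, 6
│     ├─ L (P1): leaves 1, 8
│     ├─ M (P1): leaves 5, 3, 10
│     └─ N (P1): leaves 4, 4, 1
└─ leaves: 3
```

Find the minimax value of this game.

3

D (P1): max(4, 12) = 12
C (P2): min(12, 7) = 7
F (P1): max(1, 9, 15) = 15
G (P1): max(12, 12, 6) = 12
E (P2): min(15, 12) = 12
I (P1): max(5, 3) = 5
H (P2): min(5, 11) = 5
K (P1): max(14, 3, 4, 6) = 14
L (P1): max(1, 8) = 8
M (P1): max(5, 3, 10) = 10
N (P1): max(4, 4, 1) = 4
J (P2): min(14, 8, 10, 4) = 4
B (P1): max(7, 12, 5, 4) = 12
Root (P2): min(12, 3) = 3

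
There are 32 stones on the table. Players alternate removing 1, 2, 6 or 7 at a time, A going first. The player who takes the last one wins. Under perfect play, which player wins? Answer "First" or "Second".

Positions where the player to move wins (W) vs loses (L):
i:   0  1  2  3  4  5  6  7  8  9 10 11 12 13 14 15 16 17 18 19 20 21 22 23 24 25 26 27 28 29 30 31 32
     L  W  W  L  W  W  W  W  L  W  W  L  W  W  W  W  L  W  W  L  W  W  W  W  L  W  W  L  W  W  W  W  L
Position 32 is L, so the second player wins.

Second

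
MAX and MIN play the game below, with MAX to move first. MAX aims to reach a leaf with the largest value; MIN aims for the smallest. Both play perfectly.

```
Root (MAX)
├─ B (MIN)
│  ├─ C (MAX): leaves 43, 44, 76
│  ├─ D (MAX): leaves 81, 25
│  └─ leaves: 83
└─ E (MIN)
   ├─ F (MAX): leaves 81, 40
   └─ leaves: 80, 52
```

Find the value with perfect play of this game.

76

C (MAX): max(43, 44, 76) = 76
D (MAX): max(81, 25) = 81
B (MIN): min(76, 81, 83) = 76
F (MAX): max(81, 40) = 81
E (MIN): min(81, 80, 52) = 52
Root (MAX): max(76, 52) = 76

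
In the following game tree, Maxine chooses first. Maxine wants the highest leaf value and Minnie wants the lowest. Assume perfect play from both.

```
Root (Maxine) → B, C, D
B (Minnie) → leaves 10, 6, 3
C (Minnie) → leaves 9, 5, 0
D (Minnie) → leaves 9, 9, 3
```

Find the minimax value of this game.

B (Minnie): min(10, 6, 3) = 3
C (Minnie): min(9, 5, 0) = 0
D (Minnie): min(9, 9, 3) = 3
Root (Maxine): max(3, 0, 3) = 3

3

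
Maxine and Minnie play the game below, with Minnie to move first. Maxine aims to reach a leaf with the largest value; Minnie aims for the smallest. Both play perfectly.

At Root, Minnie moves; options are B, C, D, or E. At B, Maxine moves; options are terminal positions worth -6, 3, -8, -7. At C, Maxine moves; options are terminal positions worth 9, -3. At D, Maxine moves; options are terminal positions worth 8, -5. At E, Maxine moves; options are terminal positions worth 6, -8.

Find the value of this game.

B (Maxine): max(-6, 3, -8, -7) = 3
C (Maxine): max(9, -3) = 9
D (Maxine): max(8, -5) = 8
E (Maxine): max(6, -8) = 6
Root (Minnie): min(3, 9, 8, 6) = 3

3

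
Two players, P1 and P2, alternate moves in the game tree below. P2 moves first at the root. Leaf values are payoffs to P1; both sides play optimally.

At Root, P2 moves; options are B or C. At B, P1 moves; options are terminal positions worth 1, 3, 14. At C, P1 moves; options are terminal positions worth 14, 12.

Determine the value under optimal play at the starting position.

B (P1): max(1, 3, 14) = 14
C (P1): max(14, 12) = 14
Root (P2): min(14, 14) = 14

14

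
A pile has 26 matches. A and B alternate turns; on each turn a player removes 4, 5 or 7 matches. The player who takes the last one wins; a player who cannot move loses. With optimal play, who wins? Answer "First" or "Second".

First

W/L table (W = player to move can force a win):
i:   0  1  2  3  4  5  6  7  8  9 10 11 12 13 14 15 16 17 18 19 20 21 22 23 24 25 26
     L  L  L  L  W  W  W  W  W  W  W  L  L  L  L  W  W  W  W  W  W  W  L  L  L  L  W
Position 26 is W, so the first player wins.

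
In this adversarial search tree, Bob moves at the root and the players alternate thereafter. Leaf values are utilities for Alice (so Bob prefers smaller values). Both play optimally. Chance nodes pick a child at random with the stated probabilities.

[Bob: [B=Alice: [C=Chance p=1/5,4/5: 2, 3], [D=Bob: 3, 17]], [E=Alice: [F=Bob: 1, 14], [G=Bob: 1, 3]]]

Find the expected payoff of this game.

1

C (Chance): 1/5·2 + 4/5·3 = 2.8
D (Bob): min(3, 17) = 3
B (Alice): max(2.8, 3) = 3
F (Bob): min(1, 14) = 1
G (Bob): min(1, 3) = 1
E (Alice): max(1, 1) = 1
Root (Bob): min(3, 1) = 1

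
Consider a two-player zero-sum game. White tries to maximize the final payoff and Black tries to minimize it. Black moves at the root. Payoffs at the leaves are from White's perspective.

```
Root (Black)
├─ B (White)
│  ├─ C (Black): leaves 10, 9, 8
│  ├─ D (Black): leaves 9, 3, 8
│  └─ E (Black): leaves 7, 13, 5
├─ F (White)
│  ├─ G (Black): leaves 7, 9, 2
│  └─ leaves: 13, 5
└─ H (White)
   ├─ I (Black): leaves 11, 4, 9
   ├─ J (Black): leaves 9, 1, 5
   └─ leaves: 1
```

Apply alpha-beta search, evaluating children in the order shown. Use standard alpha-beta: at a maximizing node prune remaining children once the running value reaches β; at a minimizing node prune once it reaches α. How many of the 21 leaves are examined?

C [α=-∞,β=+∞]: v=8
D [α=8,β=+∞]: v=3 after child 2 ≤ α → α-cutoff, skip 1
E [α=8,β=+∞]: v=7 after child 1 ≤ α → α-cutoff, skip 2
B [α=-∞,β=+∞]: v=8
G [α=-∞,β=8]: v=2
F [α=-∞,β=8]: v=13 after child 2 ≥ β → β-cutoff, skip 1
I [α=-∞,β=8]: v=4
J [α=4,β=8]: v=1 after child 2 ≤ α → α-cutoff, skip 1
H [α=-∞,β=8]: v=4
Root [α=-∞,β=+∞]: v=4
Leaves evaluated: 16 of 21.

16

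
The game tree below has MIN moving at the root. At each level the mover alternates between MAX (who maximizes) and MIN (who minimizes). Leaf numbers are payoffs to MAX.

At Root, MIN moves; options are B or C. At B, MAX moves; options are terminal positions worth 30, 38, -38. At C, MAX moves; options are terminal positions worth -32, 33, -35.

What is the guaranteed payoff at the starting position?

B (MAX): max(30, 38, -38) = 38
C (MAX): max(-32, 33, -35) = 33
Root (MIN): min(38, 33) = 33

33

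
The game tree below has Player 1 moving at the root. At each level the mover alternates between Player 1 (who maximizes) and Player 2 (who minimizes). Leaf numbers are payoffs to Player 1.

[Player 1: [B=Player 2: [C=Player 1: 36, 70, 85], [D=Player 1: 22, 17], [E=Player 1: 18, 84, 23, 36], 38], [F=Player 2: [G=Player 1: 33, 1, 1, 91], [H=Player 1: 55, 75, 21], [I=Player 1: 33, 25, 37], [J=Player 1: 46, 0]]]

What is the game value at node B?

C: max(36, 70, 85) = 85
D: max(22, 17) = 22
E: max(18, 84, 23, 36) = 84
B: min(85, 22, 84, 38) = 22

22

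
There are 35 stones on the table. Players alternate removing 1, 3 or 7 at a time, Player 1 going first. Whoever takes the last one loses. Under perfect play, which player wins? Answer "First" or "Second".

Positions where the player to move wins (W) vs loses (L):
i:   0  1  2  3  4  5  6  7  8  9 10 11 12 13 14 15 16 17 18 19 20 21 22 23 24 25 26 27 28 29 30 31 32 33 34 35
     W  L  W  L  W  L  W  L  W  L  W  L  W  L  W  L  W  L  W  L  W  L  W  L  W  L  W  L  W  L  W  L  W  L  W  L
Position 35 is L, so the second player wins.

Second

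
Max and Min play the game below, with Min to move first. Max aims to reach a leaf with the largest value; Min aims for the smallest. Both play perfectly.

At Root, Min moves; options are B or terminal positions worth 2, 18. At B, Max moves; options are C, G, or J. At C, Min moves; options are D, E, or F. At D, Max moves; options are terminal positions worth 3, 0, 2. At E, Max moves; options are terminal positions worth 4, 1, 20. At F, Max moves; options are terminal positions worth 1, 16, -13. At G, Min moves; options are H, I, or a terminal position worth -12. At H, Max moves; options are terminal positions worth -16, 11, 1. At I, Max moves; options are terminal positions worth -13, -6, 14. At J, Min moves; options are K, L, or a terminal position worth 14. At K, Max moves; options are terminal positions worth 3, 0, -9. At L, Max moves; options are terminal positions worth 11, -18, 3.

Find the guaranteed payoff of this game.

2

D (Max): max(3, 0, 2) = 3
E (Max): max(4, 1, 20) = 20
F (Max): max(1, 16, -13) = 16
C (Min): min(3, 20, 16) = 3
H (Max): max(-16, 11, 1) = 11
I (Max): max(-13, -6, 14) = 14
G (Min): min(11, 14, -12) = -12
K (Max): max(3, 0, -9) = 3
L (Max): max(11, -18, 3) = 11
J (Min): min(3, 11, 14) = 3
B (Max): max(3, -12, 3) = 3
Root (Min): min(3, 2, 18) = 2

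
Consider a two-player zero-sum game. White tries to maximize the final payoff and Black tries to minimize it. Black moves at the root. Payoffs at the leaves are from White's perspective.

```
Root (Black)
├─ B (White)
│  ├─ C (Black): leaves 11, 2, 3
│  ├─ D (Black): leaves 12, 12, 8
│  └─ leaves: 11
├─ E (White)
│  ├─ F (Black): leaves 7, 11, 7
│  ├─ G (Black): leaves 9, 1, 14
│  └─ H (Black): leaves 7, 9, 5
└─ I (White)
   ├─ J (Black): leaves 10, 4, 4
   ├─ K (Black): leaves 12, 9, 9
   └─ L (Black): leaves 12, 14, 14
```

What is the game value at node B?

C: min(11, 2, 3) = 2
D: min(12, 12, 8) = 8
B: max(2, 8, 11) = 11

11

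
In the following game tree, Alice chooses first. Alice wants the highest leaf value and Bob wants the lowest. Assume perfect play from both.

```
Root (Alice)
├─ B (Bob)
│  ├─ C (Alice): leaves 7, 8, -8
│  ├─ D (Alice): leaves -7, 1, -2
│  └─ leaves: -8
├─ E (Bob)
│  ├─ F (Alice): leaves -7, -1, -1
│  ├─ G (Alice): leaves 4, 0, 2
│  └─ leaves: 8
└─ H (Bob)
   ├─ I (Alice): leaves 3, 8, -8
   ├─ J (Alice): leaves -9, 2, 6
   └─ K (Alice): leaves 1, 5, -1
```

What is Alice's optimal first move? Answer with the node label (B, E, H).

H

C (Alice): max(7, 8, -8) = 8
D (Alice): max(-7, 1, -2) = 1
B (Bob): min(8, 1, -8) = -8
F (Alice): max(-7, -1, -1) = -1
G (Alice): max(4, 0, 2) = 4
E (Bob): min(-1, 4, 8) = -1
I (Alice): max(3, 8, -8) = 8
J (Alice): max(-9, 2, 6) = 6
K (Alice): max(1, 5, -1) = 5
H (Bob): min(8, 6, 5) = 5
Root (Alice): max(-8, -1, 5) = 5
Alice picks the child with the highest value: H (value 5).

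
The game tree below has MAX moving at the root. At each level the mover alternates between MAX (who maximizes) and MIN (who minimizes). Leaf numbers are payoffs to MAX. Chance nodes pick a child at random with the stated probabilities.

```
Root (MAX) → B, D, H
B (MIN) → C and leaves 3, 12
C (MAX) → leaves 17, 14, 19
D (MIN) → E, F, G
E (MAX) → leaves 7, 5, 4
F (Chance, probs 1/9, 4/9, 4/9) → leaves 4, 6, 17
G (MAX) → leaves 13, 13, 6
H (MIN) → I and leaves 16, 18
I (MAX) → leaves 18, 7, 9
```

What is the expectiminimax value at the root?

C (MAX): max(17, 14, 19) = 19
B (MIN): min(19, 3, 12) = 3
E (MAX): max(7, 5, 4) = 7
F (Chance): 1/9·4 + 4/9·6 + 4/9·17 = 10.67
G (MAX): max(13, 13, 6) = 13
D (MIN): min(7, 10.67, 13) = 7
I (MAX): max(18, 7, 9) = 18
H (MIN): min(18, 16, 18) = 16
Root (MAX): max(3, 7, 16) = 16

16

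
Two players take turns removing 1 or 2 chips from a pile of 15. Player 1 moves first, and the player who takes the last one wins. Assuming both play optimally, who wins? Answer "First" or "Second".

Compute winning (W) and losing (L) positions by backward induction:
i:   0  1  2  3  4  5  6  7  8  9 10 11 12 13 14 15
     L  W  W  L  W  W  L  W  W  L  W  W  L  W  W  L
Position 15 is L, so the second player wins.

Second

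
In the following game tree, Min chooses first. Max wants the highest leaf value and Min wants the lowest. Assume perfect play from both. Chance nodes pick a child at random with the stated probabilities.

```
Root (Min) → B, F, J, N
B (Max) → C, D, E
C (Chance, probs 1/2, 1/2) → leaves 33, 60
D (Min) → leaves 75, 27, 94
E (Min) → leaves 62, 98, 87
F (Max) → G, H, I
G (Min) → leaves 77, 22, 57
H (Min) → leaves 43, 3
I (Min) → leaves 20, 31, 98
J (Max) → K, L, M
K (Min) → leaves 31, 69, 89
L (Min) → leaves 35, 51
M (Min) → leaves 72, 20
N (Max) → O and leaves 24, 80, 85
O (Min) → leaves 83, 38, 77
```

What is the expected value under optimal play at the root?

22

C (Chance): 1/2·33 + 1/2·60 = 46.5
D (Min): min(75, 27, 94) = 27
E (Min): min(62, 98, 87) = 62
B (Max): max(46.5, 27, 62) = 62
G (Min): min(77, 22, 57) = 22
H (Min): min(43, 3) = 3
I (Min): min(20, 31, 98) = 20
F (Max): max(22, 3, 20) = 22
K (Min): min(31, 69, 89) = 31
L (Min): min(35, 51) = 35
M (Min): min(72, 20) = 20
J (Max): max(31, 35, 20) = 35
O (Min): min(83, 38, 77) = 38
N (Max): max(38, 24, 80, 85) = 85
Root (Min): min(62, 22, 35, 85) = 22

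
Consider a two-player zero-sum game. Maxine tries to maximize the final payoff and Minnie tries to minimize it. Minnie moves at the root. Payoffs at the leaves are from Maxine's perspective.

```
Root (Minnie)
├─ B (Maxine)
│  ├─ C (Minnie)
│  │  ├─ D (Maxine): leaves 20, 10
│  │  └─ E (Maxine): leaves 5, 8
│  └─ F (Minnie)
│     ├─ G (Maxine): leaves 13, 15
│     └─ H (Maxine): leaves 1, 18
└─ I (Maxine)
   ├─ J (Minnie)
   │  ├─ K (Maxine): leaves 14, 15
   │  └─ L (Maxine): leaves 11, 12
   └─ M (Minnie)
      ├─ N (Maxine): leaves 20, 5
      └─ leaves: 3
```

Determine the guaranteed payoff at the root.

D (Maxine): max(20, 10) = 20
E (Maxine): max(5, 8) = 8
C (Minnie): min(20, 8) = 8
G (Maxine): max(13, 15) = 15
H (Maxine): max(1, 18) = 18
F (Minnie): min(15, 18) = 15
B (Maxine): max(8, 15) = 15
K (Maxine): max(14, 15) = 15
L (Maxine): max(11, 12) = 12
J (Minnie): min(15, 12) = 12
N (Maxine): max(20, 5) = 20
M (Minnie): min(20, 3) = 3
I (Maxine): max(12, 3) = 12
Root (Minnie): min(15, 12) = 12

12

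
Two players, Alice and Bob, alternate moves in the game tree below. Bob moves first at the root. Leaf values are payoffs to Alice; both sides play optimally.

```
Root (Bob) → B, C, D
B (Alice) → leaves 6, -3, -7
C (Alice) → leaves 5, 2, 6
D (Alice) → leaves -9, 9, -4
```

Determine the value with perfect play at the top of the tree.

6

B (Alice): max(6, -3, -7) = 6
C (Alice): max(5, 2, 6) = 6
D (Alice): max(-9, 9, -4) = 9
Root (Bob): min(6, 6, 9) = 6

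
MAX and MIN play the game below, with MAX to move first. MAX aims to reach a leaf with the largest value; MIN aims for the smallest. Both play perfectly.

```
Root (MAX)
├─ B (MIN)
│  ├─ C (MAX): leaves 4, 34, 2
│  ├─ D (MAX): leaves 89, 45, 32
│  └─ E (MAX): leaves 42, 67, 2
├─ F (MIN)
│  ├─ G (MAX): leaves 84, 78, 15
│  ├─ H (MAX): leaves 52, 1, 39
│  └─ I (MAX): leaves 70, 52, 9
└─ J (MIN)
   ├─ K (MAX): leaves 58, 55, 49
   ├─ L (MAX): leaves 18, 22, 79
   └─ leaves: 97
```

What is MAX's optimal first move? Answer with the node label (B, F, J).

C (MAX): max(4, 34, 2) = 34
D (MAX): max(89, 45, 32) = 89
E (MAX): max(42, 67, 2) = 67
B (MIN): min(34, 89, 67) = 34
G (MAX): max(84, 78, 15) = 84
H (MAX): max(52, 1, 39) = 52
I (MAX): max(70, 52, 9) = 70
F (MIN): min(84, 52, 70) = 52
K (MAX): max(58, 55, 49) = 58
L (MAX): max(18, 22, 79) = 79
J (MIN): min(58, 79, 97) = 58
Root (MAX): max(34, 52, 58) = 58
MAX picks the child with the highest value: J (value 58).

J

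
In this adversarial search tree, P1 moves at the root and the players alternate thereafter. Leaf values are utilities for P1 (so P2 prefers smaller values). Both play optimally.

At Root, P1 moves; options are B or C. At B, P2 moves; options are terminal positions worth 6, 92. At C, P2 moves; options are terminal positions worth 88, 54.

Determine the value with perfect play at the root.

B (P2): min(6, 92) = 6
C (P2): min(88, 54) = 54
Root (P1): max(6, 54) = 54

54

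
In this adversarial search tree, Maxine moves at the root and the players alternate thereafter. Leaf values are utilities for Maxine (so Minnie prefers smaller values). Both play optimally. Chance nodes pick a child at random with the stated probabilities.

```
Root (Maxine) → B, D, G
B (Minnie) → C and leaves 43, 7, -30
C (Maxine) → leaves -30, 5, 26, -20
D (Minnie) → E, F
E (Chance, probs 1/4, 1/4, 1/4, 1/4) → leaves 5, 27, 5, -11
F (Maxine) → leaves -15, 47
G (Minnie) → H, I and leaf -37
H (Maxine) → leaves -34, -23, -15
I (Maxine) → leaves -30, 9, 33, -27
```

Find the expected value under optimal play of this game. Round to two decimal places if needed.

6.5

C (Maxine): max(-30, 5, 26, -20) = 26
B (Minnie): min(26, 43, 7, -30) = -30
E (Chance): 1/4·5 + 1/4·27 + 1/4·5 + 1/4·-11 = 6.5
F (Maxine): max(-15, 47) = 47
D (Minnie): min(6.5, 47) = 6.5
H (Maxine): max(-34, -23, -15) = -15
I (Maxine): max(-30, 9, 33, -27) = 33
G (Minnie): min(-15, 33, -37) = -37
Root (Maxine): max(-30, 6.5, -37) = 6.5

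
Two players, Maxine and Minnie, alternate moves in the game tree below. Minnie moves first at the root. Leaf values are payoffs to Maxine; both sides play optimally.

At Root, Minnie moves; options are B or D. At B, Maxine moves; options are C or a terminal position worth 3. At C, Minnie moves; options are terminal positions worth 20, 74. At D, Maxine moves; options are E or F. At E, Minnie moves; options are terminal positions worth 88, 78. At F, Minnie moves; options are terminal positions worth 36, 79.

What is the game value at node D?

E: min(88, 78) = 78
F: min(36, 79) = 36
D: max(78, 36) = 78

78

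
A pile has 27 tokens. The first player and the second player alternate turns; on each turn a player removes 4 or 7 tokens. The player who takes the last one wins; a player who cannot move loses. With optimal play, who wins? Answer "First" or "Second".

Compute winning (W) and losing (L) positions by backward induction:
i:   0  1  2  3  4  5  6  7  8  9 10 11 12 13 14 15 16 17 18 19 20 21 22 23 24 25 26 27
     L  L  L  L  W  W  W  W  W  W  W  L  L  L  L  W  W  W  W  W  W  W  L  L  L  L  W  W
Position 27 is W, so the first player wins.

First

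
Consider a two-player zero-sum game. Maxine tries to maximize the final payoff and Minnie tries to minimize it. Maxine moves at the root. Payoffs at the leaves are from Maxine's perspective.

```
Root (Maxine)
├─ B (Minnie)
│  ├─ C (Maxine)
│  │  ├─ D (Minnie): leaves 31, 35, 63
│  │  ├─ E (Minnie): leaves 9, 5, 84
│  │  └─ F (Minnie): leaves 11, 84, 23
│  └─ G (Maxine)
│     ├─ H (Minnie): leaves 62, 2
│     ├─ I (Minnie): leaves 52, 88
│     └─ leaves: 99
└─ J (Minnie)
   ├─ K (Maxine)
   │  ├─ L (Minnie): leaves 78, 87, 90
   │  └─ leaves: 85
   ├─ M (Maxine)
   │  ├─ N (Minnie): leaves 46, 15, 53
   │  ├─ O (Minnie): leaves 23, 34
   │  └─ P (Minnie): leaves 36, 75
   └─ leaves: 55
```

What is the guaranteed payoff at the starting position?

36

D (Minnie): min(31, 35, 63) = 31
E (Minnie): min(9, 5, 84) = 5
F (Minnie): min(11, 84, 23) = 11
C (Maxine): max(31, 5, 11) = 31
H (Minnie): min(62, 2) = 2
I (Minnie): min(52, 88) = 52
G (Maxine): max(2, 52, 99) = 99
B (Minnie): min(31, 99) = 31
L (Minnie): min(78, 87, 90) = 78
K (Maxine): max(78, 85) = 85
N (Minnie): min(46, 15, 53) = 15
O (Minnie): min(23, 34) = 23
P (Minnie): min(36, 75) = 36
M (Maxine): max(15, 23, 36) = 36
J (Minnie): min(85, 36, 55) = 36
Root (Maxine): max(31, 36) = 36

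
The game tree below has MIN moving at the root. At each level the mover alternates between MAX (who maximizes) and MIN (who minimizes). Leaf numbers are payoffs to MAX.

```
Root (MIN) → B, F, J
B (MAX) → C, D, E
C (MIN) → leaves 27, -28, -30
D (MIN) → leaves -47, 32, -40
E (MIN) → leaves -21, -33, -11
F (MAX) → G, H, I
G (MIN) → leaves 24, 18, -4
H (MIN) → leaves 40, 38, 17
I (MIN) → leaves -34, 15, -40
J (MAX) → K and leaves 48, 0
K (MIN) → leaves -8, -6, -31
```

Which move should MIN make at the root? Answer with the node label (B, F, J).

C (MIN): min(27, -28, -30) = -30
D (MIN): min(-47, 32, -40) = -47
E (MIN): min(-21, -33, -11) = -33
B (MAX): max(-30, -47, -33) = -30
G (MIN): min(24, 18, -4) = -4
H (MIN): min(40, 38, 17) = 17
I (MIN): min(-34, 15, -40) = -40
F (MAX): max(-4, 17, -40) = 17
K (MIN): min(-8, -6, -31) = -31
J (MAX): max(-31, 48, 0) = 48
Root (MIN): min(-30, 17, 48) = -30
MIN picks the child with the lowest value: B (value -30).

B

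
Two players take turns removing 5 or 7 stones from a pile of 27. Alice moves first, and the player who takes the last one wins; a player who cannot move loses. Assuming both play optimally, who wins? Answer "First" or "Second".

i:   0  1  2  3  4  5  6  7  8  9 10 11 12 13 14 15 16 17 18 19 20 21 22 23 24 25 26 27
     L  L  L  L  L  W  W  W  W  W  W  W  L  L  L  L  L  W  W  W  W  W  W  W  L  L  L  L
Position 27 is L, so the second player wins.

Second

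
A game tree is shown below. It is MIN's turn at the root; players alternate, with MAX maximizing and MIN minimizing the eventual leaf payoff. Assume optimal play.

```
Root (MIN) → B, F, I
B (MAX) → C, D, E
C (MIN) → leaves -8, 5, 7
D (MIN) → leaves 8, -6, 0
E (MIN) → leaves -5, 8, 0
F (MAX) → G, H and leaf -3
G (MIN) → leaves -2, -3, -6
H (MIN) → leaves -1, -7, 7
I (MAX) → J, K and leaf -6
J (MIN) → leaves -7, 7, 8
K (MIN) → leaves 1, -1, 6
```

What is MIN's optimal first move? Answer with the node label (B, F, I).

C (MIN): min(-8, 5, 7) = -8
D (MIN): min(8, -6, 0) = -6
E (MIN): min(-5, 8, 0) = -5
B (MAX): max(-8, -6, -5) = -5
G (MIN): min(-2, -3, -6) = -6
H (MIN): min(-1, -7, 7) = -7
F (MAX): max(-6, -7, -3) = -3
J (MIN): min(-7, 7, 8) = -7
K (MIN): min(1, -1, 6) = -1
I (MAX): max(-7, -1, -6) = -1
Root (MIN): min(-5, -3, -1) = -5
MIN picks the child with the lowest value: B (value -5).

B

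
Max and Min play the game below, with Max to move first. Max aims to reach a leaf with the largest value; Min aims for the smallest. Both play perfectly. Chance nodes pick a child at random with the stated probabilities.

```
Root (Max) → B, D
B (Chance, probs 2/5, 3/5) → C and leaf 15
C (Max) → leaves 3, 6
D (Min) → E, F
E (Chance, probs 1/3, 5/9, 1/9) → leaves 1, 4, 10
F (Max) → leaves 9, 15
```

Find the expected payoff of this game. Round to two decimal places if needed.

C (Max): max(3, 6) = 6
B (Chance): 2/5·6 + 3/5·15 = 11.4
E (Chance): 1/3·1 + 5/9·4 + 1/9·10 = 3.67
F (Max): max(9, 15) = 15
D (Min): min(3.67, 15) = 3.67
Root (Max): max(11.4, 3.67) = 11.4

11.4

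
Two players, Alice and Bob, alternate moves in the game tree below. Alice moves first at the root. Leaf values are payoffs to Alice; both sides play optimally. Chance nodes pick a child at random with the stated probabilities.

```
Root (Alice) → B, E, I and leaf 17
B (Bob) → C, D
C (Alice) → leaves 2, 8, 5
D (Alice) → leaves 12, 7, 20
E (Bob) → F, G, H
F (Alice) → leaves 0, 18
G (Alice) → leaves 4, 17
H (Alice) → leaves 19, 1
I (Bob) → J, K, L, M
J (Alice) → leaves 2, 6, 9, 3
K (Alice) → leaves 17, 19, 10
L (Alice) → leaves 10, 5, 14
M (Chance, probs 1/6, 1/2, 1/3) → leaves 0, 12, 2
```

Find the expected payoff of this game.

17

C (Alice): max(2, 8, 5) = 8
D (Alice): max(12, 7, 20) = 20
B (Bob): min(8, 20) = 8
F (Alice): max(0, 18) = 18
G (Alice): max(4, 17) = 17
H (Alice): max(19, 1) = 19
E (Bob): min(18, 17, 19) = 17
J (Alice): max(2, 6, 9, 3) = 9
K (Alice): max(17, 19, 10) = 19
L (Alice): max(10, 5, 14) = 14
M (Chance): 1/6·0 + 1/2·12 + 1/3·2 = 6.67
I (Bob): min(9, 19, 14, 6.67) = 6.67
Root (Alice): max(8, 17, 6.67, 17) = 17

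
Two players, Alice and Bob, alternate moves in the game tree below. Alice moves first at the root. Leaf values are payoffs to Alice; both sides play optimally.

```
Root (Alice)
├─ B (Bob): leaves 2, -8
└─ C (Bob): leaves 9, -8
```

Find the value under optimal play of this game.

B (Bob): min(2, -8) = -8
C (Bob): min(9, -8) = -8
Root (Alice): max(-8, -8) = -8

-8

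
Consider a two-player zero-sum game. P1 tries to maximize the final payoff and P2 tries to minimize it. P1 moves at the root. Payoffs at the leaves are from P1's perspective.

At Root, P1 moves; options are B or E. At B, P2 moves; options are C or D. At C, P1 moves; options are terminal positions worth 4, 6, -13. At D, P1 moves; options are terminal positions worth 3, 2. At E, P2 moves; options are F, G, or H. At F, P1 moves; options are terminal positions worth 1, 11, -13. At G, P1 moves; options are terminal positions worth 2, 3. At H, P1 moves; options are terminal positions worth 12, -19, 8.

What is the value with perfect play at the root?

3

C (P1): max(4, 6, -13) = 6
D (P1): max(3, 2) = 3
B (P2): min(6, 3) = 3
F (P1): max(1, 11, -13) = 11
G (P1): max(2, 3) = 3
H (P1): max(12, -19, 8) = 12
E (P2): min(11, 3, 12) = 3
Root (P1): max(3, 3) = 3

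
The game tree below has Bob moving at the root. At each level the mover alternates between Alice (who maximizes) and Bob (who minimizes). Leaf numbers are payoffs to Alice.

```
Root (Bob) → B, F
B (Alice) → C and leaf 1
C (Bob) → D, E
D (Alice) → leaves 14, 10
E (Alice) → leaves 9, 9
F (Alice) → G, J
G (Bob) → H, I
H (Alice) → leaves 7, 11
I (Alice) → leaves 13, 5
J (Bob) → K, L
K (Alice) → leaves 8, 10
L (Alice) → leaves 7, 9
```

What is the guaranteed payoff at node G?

11

H: max(7, 11) = 11
I: max(13, 5) = 13
G: min(11, 13) = 11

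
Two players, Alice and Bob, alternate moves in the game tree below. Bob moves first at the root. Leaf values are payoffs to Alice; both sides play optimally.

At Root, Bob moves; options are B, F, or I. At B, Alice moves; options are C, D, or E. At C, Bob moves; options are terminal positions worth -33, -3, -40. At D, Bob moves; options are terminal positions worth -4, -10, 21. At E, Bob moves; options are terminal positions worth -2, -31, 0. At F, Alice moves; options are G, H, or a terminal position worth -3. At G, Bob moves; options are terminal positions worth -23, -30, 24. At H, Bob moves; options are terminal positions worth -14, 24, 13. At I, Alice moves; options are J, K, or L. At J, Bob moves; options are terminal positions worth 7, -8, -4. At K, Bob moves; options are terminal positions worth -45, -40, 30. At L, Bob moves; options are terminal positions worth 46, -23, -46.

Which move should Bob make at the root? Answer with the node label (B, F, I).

B

C (Bob): min(-33, -3, -40) = -40
D (Bob): min(-4, -10, 21) = -10
E (Bob): min(-2, -31, 0) = -31
B (Alice): max(-40, -10, -31) = -10
G (Bob): min(-23, -30, 24) = -30
H (Bob): min(-14, 24, 13) = -14
F (Alice): max(-30, -14, -3) = -3
J (Bob): min(7, -8, -4) = -8
K (Bob): min(-45, -40, 30) = -45
L (Bob): min(46, -23, -46) = -46
I (Alice): max(-8, -45, -46) = -8
Root (Bob): min(-10, -3, -8) = -10
Bob picks the child with the lowest value: B (value -10).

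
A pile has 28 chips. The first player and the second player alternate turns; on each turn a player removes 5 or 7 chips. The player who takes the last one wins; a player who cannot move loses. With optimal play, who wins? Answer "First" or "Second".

Positions where the player to move wins (W) vs loses (L):
i:   0  1  2  3  4  5  6  7  8  9 10 11 12 13 14 15 16 17 18 19 20 21 22 23 24 25 26 27 28
     L  L  L  L  L  W  W  W  W  W  W  W  L  L  L  L  L  W  W  W  W  W  W  W  L  L  L  L  L
Position 28 is L, so the second player wins.

Second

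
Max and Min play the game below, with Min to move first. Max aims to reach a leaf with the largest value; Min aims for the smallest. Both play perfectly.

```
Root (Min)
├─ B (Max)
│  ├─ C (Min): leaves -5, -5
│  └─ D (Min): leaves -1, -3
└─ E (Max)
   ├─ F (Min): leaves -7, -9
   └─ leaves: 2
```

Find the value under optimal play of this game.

-3

C (Min): min(-5, -5) = -5
D (Min): min(-1, -3) = -3
B (Max): max(-5, -3) = -3
F (Min): min(-7, -9) = -9
E (Max): max(-9, 2) = 2
Root (Min): min(-3, 2) = -3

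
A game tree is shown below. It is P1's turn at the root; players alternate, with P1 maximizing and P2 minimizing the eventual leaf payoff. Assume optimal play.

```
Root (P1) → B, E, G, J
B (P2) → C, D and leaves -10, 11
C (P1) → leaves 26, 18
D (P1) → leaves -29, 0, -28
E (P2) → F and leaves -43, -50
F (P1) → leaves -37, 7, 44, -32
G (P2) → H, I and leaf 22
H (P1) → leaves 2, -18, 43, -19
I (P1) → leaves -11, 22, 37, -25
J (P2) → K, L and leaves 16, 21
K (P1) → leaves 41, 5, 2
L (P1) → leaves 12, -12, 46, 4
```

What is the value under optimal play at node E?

-50

F: max(-37, 7, 44, -32) = 44
E: min(44, -43, -50) = -50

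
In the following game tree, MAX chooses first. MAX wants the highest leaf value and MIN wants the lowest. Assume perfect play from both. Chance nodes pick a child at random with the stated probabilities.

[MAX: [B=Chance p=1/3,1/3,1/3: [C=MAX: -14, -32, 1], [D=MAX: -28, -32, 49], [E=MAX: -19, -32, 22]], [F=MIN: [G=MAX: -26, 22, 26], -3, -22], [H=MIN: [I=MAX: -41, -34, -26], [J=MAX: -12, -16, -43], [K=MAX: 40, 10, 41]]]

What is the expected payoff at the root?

24

C (MAX): max(-14, -32, 1) = 1
D (MAX): max(-28, -32, 49) = 49
E (MAX): max(-19, -32, 22) = 22
B (Chance): 1/3·1 + 1/3·49 + 1/3·22 = 24
G (MAX): max(-26, 22, 26) = 26
F (MIN): min(26, -3, -22) = -22
I (MAX): max(-41, -34, -26) = -26
J (MAX): max(-12, -16, -43) = -12
K (MAX): max(40, 10, 41) = 41
H (MIN): min(-26, -12, 41) = -26
Root (MAX): max(24, -22, -26) = 24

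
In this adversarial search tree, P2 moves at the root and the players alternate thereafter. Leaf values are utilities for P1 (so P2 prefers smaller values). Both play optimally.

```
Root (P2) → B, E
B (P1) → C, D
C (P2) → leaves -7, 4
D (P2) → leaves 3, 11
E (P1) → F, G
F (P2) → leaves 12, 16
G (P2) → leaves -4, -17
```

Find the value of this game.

3

C (P2): min(-7, 4) = -7
D (P2): min(3, 11) = 3
B (P1): max(-7, 3) = 3
F (P2): min(12, 16) = 12
G (P2): min(-4, -17) = -17
E (P1): max(12, -17) = 12
Root (P2): min(3, 12) = 3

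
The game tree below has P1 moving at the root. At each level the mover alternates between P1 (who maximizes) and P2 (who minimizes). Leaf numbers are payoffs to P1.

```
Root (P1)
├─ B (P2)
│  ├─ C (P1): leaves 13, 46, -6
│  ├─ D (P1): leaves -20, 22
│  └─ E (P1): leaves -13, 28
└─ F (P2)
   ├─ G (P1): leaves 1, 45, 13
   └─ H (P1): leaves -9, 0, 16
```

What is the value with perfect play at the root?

C (P1): max(13, 46, -6) = 46
D (P1): max(-20, 22) = 22
E (P1): max(-13, 28) = 28
B (P2): min(46, 22, 28) = 22
G (P1): max(1, 45, 13) = 45
H (P1): max(-9, 0, 16) = 16
F (P2): min(45, 16) = 16
Root (P1): max(22, 16) = 22

22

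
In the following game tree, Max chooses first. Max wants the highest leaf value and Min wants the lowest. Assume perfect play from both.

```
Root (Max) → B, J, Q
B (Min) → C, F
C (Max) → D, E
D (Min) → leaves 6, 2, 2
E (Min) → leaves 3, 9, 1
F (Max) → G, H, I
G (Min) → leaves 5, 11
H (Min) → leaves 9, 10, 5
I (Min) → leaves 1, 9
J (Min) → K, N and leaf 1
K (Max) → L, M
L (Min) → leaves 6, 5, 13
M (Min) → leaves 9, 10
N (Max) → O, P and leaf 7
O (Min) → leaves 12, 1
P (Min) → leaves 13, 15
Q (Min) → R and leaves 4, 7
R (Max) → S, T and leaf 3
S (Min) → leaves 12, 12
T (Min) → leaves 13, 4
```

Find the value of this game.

D (Min): min(6, 2, 2) = 2
E (Min): min(3, 9, 1) = 1
C (Max): max(2, 1) = 2
G (Min): min(5, 11) = 5
H (Min): min(9, 10, 5) = 5
I (Min): min(1, 9) = 1
F (Max): max(5, 5, 1) = 5
B (Min): min(2, 5) = 2
L (Min): min(6, 5, 13) = 5
M (Min): min(9, 10) = 9
K (Max): max(5, 9) = 9
O (Min): min(12, 1) = 1
P (Min): min(13, 15) = 13
N (Max): max(1, 13, 7) = 13
J (Min): min(9, 13, 1) = 1
S (Min): min(12, 12) = 12
T (Min): min(13, 4) = 4
R (Max): max(12, 4, 3) = 12
Q (Min): min(12, 4, 7) = 4
Root (Max): max(2, 1, 4) = 4

4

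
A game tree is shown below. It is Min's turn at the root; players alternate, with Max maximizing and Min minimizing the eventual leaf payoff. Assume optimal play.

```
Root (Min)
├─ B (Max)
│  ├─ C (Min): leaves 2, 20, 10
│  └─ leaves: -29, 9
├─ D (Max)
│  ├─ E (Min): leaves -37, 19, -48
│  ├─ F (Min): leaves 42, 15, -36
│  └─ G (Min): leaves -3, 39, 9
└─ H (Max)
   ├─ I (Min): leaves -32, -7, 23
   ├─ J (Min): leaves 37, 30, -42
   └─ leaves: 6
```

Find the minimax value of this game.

-3

C (Min): min(2, 20, 10) = 2
B (Max): max(2, -29, 9) = 9
E (Min): min(-37, 19, -48) = -48
F (Min): min(42, 15, -36) = -36
G (Min): min(-3, 39, 9) = -3
D (Max): max(-48, -36, -3) = -3
I (Min): min(-32, -7, 23) = -32
J (Min): min(37, 30, -42) = -42
H (Max): max(-32, -42, 6) = 6
Root (Min): min(9, -3, 6) = -3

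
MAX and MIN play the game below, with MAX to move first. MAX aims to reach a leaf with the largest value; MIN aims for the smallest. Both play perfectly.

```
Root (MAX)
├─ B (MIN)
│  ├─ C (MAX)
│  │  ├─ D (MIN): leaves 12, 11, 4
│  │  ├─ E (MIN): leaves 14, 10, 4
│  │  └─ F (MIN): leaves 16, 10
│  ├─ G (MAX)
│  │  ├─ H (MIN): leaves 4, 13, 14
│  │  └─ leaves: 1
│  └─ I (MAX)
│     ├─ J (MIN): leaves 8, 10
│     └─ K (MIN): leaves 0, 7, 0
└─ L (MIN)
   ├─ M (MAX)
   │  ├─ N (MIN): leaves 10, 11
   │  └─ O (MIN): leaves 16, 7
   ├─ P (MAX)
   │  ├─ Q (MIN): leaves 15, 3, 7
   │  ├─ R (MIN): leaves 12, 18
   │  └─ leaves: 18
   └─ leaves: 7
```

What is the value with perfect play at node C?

10

D: min(12, 11, 4) = 4
E: min(14, 10, 4) = 4
F: min(16, 10) = 10
C: max(4, 4, 10) = 10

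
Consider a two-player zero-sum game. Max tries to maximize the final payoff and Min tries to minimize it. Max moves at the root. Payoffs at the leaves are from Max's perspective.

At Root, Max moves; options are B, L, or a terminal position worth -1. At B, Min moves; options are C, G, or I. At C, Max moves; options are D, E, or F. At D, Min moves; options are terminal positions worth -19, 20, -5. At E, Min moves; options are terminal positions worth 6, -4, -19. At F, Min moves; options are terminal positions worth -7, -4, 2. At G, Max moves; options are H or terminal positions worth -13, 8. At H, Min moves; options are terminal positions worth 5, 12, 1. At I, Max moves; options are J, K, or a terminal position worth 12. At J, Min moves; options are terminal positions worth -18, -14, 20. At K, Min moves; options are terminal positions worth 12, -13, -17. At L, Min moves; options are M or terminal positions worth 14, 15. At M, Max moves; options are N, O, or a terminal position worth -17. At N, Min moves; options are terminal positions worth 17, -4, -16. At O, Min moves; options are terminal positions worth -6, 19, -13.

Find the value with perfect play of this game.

D (Min): min(-19, 20, -5) = -19
E (Min): min(6, -4, -19) = -19
F (Min): min(-7, -4, 2) = -7
C (Max): max(-19, -19, -7) = -7
H (Min): min(5, 12, 1) = 1
G (Max): max(1, -13, 8) = 8
J (Min): min(-18, -14, 20) = -18
K (Min): min(12, -13, -17) = -17
I (Max): max(-18, -17, 12) = 12
B (Min): min(-7, 8, 12) = -7
N (Min): min(17, -4, -16) = -16
O (Min): min(-6, 19, -13) = -13
M (Max): max(-16, -13, -17) = -13
L (Min): min(-13, 14, 15) = -13
Root (Max): max(-7, -13, -1) = -1

-1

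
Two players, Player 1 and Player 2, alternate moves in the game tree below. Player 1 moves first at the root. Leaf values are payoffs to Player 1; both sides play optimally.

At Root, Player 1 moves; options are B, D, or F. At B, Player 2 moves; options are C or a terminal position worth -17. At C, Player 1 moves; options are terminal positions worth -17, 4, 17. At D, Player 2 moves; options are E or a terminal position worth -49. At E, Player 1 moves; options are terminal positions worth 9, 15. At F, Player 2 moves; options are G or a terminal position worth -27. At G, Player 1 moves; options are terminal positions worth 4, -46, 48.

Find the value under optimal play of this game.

C (Player 1): max(-17, 4, 17) = 17
B (Player 2): min(17, -17) = -17
E (Player 1): max(9, 15) = 15
D (Player 2): min(15, -49) = -49
G (Player 1): max(4, -46, 48) = 48
F (Player 2): min(48, -27) = -27
Root (Player 1): max(-17, -49, -27) = -17

-17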